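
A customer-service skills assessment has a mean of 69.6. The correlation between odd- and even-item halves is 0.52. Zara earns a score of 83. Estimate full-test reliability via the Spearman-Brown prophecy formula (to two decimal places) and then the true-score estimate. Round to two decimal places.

78.71

Spearman-Brown: ρ = 2r/(1 + r) = 2(0.52)/(1 + 0.52) = 1.040/1.52 = 0.6842 → 0.68
T̂ = ρX + (1 − ρ)μ
  = 0.68 × 83 + 0.32 × 69.6
  = 56.44 + 22.272
  = 78.712
  ≈ 78.71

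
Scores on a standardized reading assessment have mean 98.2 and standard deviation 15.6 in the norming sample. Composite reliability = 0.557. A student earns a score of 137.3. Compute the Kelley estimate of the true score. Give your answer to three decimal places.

119.979

Kelley's formula gives T̂ = 0.557·137.3 + 0.443·98.2 = 76.4761 + 43.5026 = 119.9787.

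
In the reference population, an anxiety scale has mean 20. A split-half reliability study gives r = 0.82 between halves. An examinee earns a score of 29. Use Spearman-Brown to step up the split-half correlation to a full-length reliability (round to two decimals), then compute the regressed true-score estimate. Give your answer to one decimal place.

28.1

Spearman-Brown: ρ = 2r/(1 + r) = 2(0.82)/(1 + 0.82) = 1.640/1.82 = 0.9011 → 0.90
T̂ = ρX + (1 − ρ)μ
  = 0.90 × 29 + 0.10 × 20
  = 26.10 + 2.00
  = 28.10
  ≈ 28.1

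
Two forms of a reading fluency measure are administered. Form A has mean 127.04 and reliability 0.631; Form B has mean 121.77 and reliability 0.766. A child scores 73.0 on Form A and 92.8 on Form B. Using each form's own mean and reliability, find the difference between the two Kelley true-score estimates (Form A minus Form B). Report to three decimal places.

-6.638

T̂_A = 0.631(73.0) + 0.369(127.04) = 92.94076
T̂_B = 0.766(92.8) + 0.234(121.77) = 99.57898
T̂_A − T̂_B = -6.63822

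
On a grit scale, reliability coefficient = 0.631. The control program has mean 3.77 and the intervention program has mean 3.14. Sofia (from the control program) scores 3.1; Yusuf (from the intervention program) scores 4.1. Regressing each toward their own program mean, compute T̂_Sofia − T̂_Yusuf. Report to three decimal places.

-0.399

T̂_Sofia = 0.631(3.1) + 0.369(3.77) = 3.34723
T̂_Yusuf = 0.631(4.1) + 0.369(3.14) = 3.74576
Difference = 3.34723 − 3.74576 = -0.39853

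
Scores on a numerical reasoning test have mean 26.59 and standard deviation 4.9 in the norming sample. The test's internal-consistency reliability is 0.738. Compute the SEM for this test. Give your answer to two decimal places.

2.51

SEM = SD · √(1 − ρ) = 4.9 × √0.262 = 4.9 × 0.5119 = 2.508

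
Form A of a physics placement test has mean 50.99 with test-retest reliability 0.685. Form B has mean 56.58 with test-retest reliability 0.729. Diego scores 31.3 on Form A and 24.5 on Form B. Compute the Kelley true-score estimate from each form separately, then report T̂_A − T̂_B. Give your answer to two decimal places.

4.31

T̂_A = 0.685(31.3) + 0.315(50.99) = 37.5023
T̂_B = 0.729(24.5) + 0.271(56.58) = 33.1937
T̂_A − T̂_B = 4.3087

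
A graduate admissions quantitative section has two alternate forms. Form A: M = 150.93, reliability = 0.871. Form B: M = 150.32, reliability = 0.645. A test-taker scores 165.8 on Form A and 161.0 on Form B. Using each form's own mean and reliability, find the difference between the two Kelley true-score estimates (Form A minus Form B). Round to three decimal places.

T̂_A = 0.871(165.8) + 0.129(150.93) = 163.88177
T̂_B = 0.645(161.0) + 0.355(150.32) = 157.20860
T̂_A − T̂_B = 6.67317

6.673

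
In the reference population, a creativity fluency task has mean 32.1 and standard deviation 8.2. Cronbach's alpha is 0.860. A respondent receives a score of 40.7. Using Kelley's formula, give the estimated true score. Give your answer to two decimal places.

T̂ = ρX + (1 − ρ)μ
  = 0.860 × 40.7 + 0.140 × 32.1
  = 35.0020 + 4.4940
  = 39.496
  ≈ 39.50

39.50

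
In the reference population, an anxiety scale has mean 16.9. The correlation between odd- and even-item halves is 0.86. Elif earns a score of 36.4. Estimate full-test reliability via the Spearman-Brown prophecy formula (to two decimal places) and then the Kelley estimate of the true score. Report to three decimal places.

Spearman-Brown: ρ = 2r/(1 + r) = 2(0.86)/(1 + 0.86) = 1.720/1.86 = 0.9247 → 0.92
T̂ = ρX + (1 − ρ)μ
  = 0.92 × 36.4 + 0.08 × 16.9
  = 33.488 + 1.352
  = 34.8400
  ≈ 34.840

34.840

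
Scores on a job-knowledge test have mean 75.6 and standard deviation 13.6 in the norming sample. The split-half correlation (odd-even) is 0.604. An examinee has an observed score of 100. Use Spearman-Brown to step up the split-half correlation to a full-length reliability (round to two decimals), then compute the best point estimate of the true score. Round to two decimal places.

93.90

Spearman-Brown: ρ = 2r/(1 + r) = 2(0.604)/(1 + 0.604) = 1.2080/1.604 = 0.7531 → 0.75
Weight the observed score by reliability and the mean by (1 − reliability): T̂ = 0.75·100 + 0.25·75.6 = 75.00 + 18.900 = 93.900.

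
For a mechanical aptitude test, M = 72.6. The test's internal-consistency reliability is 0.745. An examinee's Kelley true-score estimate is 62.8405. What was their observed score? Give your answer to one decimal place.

59.5

T̂ = ρX + (1 − ρ)μ  ⇒  X = (T̂ − (1 − ρ)μ) / ρ
X = (62.8405 − 0.255 × 72.6) / 0.745 = (62.8405 − 18.5130) / 0.745 = 44.3275 / 0.745 = 59.500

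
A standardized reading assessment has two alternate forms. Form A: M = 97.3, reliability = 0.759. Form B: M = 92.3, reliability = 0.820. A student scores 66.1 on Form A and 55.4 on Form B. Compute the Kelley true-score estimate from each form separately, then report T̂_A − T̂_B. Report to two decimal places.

11.58

T̂_A = 0.759(66.1) + 0.241(97.3) = 73.6192
T̂_B = 0.820(55.4) + 0.180(92.3) = 62.0420
T̂_A − T̂_B = 11.5772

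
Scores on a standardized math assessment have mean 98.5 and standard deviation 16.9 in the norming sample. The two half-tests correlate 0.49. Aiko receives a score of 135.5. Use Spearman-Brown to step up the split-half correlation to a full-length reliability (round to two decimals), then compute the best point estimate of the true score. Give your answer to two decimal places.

122.92

Spearman-Brown: ρ = 2r/(1 + r) = 2(0.49)/(1 + 0.49) = 0.980/1.49 = 0.6577 → 0.66
T̂ = ρX + (1 − ρ)μ
  = 0.66 × 135.5 + 0.34 × 98.5
  = 89.430 + 33.490
  = 122.920
  ≈ 122.92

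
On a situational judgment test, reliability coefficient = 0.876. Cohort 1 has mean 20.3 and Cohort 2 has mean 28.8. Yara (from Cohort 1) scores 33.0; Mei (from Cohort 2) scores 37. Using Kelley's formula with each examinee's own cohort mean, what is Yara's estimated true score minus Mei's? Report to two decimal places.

-4.56

T̂_Yara = 0.876(33.0) + 0.124(20.3) = 31.4252
T̂_Mei = 0.876(37) + 0.124(28.8) = 35.9832
Difference = 31.4252 − 35.9832 = -4.5580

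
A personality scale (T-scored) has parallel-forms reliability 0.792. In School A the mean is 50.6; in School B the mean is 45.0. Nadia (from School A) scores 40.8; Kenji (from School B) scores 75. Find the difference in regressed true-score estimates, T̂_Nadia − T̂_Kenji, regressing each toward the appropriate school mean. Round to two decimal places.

-25.92

T̂_Nadia = 0.792(40.8) + 0.208(50.6) = 42.8384
T̂_Kenji = 0.792(75) + 0.208(45.0) = 68.7600
Difference = 42.8384 − 68.7600 = -25.9216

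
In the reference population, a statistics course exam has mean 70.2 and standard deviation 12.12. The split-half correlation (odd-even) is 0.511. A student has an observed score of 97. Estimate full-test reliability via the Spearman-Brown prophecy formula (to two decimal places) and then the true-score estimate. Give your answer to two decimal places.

88.42

Spearman-Brown: ρ = 2r/(1 + r) = 2(0.511)/(1 + 0.511) = 1.0220/1.511 = 0.6764 → 0.68
T̂ = 0.68(97) + 0.32(70.2) = 65.96 + 22.464 = 88.424 → 88.42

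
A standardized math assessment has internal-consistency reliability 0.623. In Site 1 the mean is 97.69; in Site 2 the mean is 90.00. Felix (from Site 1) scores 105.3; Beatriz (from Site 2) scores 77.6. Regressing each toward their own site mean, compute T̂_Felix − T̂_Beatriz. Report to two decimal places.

T̂_Felix = 0.623(105.3) + 0.377(97.69) = 102.4310
T̂_Beatriz = 0.623(77.6) + 0.377(90.00) = 82.2748
Difference = 102.4310 − 82.2748 = 20.1562

20.16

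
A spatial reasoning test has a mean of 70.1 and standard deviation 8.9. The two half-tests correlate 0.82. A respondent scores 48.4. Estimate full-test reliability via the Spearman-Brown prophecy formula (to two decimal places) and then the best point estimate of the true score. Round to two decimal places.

Spearman-Brown: ρ = 2r/(1 + r) = 2(0.82)/(1 + 0.82) = 1.640/1.82 = 0.9011 → 0.90
T̂ = ρX + (1 − ρ)μ
  = 0.90 × 48.4 + 0.10 × 70.1
  = 43.560 + 7.010
  = 50.570
  ≈ 50.57

50.57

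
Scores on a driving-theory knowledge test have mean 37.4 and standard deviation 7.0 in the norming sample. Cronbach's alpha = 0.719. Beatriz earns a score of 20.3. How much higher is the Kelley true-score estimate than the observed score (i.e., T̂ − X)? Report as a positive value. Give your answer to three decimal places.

T̂ = 0.719(20.3) + 0.281(37.4) = 14.5957 + 10.5094 = 25.10510 → 25.1051
T̂ − X = 25.1051 − 20.3 = 4.8051 → 4.805

4.805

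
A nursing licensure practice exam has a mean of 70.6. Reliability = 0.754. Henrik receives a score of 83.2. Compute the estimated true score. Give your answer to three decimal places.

80.100

T̂ = ρX + (1 − ρ)μ
  = 0.754 × 83.2 + 0.246 × 70.6
  = 62.7328 + 17.3676
  = 80.1004
  ≈ 80.100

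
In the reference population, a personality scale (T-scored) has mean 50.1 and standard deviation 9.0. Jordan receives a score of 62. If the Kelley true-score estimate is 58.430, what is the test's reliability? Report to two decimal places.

0.70

T̂ = ρX + (1 − ρ)μ  ⇒  T̂ − μ = ρ(X − μ)
ρ = (T̂ − μ)/(X − μ) = (58.430 − 50.1) / (62 − 50.1) = 8.330 / 11.9 = 0.7000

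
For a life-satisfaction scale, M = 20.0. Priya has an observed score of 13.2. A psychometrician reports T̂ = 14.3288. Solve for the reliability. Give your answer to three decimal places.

0.834

T̂ = ρX + (1 − ρ)μ  ⇒  T̂ − μ = ρ(X − μ)
ρ = (T̂ − μ)/(X − μ) = (14.3288 − 20.0) / (13.2 − 20.0) = -5.6712 / -6.8 = 0.83400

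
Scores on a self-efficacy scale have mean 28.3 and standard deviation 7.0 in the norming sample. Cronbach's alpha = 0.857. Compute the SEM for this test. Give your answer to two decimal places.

SEM = SD · √(1 − ρ) = 7.0 × √0.143 = 7.0 × 0.3782 = 2.647

2.65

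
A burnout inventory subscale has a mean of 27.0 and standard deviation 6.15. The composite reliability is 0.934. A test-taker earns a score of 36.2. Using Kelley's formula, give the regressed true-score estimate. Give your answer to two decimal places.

Kelley's formula gives T̂ = 0.934·36.2 + 0.066·27.0 = 33.8108 + 1.7820 = 35.593.

35.59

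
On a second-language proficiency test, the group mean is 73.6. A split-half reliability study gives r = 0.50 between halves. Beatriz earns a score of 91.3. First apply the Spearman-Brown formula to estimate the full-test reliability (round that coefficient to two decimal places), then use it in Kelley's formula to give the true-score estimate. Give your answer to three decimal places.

85.459

Spearman-Brown: ρ = 2r/(1 + r) = 2(0.50)/(1 + 0.50) = 1.000/1.50 = 0.6667 → 0.67
T̂ = 0.67(91.3) + 0.33(73.6) = 61.171 + 24.288 = 85.4590 → 85.459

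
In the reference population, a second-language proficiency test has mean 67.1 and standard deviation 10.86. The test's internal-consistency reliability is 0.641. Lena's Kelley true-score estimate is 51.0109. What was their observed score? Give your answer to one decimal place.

42.0

T̂ = ρX + (1 − ρ)μ  ⇒  X = (T̂ − (1 − ρ)μ) / ρ
X = (51.0109 − 0.359 × 67.1) / 0.641 = (51.0109 − 24.0889) / 0.641 = 26.9220 / 0.641 = 42.000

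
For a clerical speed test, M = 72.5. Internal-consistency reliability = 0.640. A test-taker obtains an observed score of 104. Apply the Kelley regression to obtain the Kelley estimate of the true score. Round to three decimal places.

92.660

T̂ = 0.640(104) + 0.360(72.5) = 66.560 + 26.1000 = 92.6600 → 92.660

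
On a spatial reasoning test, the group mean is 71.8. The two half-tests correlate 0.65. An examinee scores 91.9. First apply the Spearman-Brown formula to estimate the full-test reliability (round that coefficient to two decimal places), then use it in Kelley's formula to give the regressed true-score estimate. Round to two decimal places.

Spearman-Brown: ρ = 2r/(1 + r) = 2(0.65)/(1 + 0.65) = 1.300/1.65 = 0.7879 → 0.79
T̂ = ρX + (1 − ρ)μ
  = 0.79 × 91.9 + 0.21 × 71.8
  = 72.601 + 15.078
  = 87.679
  ≈ 87.68

87.68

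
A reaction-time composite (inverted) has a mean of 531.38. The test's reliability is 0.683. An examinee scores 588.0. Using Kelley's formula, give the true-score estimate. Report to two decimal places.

570.05

Regress the observed score toward the mean by the unreliability: T̂ = 0.683·588.0 + 0.317·531.38 = 401.6040 + 168.44746 = 570.051.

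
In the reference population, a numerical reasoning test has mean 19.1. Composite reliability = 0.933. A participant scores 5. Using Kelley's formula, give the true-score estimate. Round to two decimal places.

5.94

T̂ = ρX + (1 − ρ)μ
  = 0.933 × 5 + 0.067 × 19.1
  = 4.665 + 1.2797
  = 5.945
  ≈ 5.94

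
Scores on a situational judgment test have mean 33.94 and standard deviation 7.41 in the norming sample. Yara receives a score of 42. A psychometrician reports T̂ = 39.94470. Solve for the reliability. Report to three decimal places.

0.745

T̂ = ρX + (1 − ρ)μ  ⇒  T̂ − μ = ρ(X − μ)
ρ = (T̂ − μ)/(X − μ) = (39.94470 − 33.94) / (42 − 33.94) = 6.00470 / 8.06 = 0.74500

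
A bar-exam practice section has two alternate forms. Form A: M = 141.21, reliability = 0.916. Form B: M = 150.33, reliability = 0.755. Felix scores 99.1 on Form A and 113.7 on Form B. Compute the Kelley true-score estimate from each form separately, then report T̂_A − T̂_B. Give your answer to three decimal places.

T̂_A = 0.916(99.1) + 0.084(141.21) = 102.63724
T̂_B = 0.755(113.7) + 0.245(150.33) = 122.67435
T̂_A − T̂_B = -20.03711

-20.037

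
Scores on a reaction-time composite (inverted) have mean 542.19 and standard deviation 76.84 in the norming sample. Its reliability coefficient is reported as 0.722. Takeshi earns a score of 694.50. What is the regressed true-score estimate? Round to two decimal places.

652.16

Kelley's formula gives T̂ = 0.722·694.50 + 0.278·542.19 = 501.42900 + 150.72882 = 652.158.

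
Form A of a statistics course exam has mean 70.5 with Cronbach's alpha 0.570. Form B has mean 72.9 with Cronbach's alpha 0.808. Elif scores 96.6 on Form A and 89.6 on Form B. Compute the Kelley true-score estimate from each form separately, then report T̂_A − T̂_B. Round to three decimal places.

T̂_A = 0.570(96.6) + 0.430(70.5) = 85.37700
T̂_B = 0.808(89.6) + 0.192(72.9) = 86.39360
T̂_A − T̂_B = -1.01660

-1.017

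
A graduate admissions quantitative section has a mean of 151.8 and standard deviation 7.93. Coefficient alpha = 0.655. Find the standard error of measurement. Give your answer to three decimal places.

4.658

SEM = SD · √(1 − ρ) = 7.93 × √0.345 = 7.93 × 0.5874 = 4.6578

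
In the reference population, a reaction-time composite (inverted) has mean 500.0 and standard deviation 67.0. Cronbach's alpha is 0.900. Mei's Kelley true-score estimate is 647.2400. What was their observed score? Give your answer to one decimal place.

663.6

T̂ = ρX + (1 − ρ)μ  ⇒  X = (T̂ − (1 − ρ)μ) / ρ
X = (647.2400 − 0.100 × 500.0) / 0.900 = (647.2400 − 50.0000) / 0.900 = 597.2400 / 0.900 = 663.600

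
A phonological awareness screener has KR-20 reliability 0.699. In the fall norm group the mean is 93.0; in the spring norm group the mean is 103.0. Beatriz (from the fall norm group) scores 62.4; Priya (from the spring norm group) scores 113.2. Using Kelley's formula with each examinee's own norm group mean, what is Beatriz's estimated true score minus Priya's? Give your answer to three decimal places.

T̂_Beatriz = 0.699(62.4) + 0.301(93.0) = 71.61060
T̂_Priya = 0.699(113.2) + 0.301(103.0) = 110.12980
Difference = 71.61060 − 110.12980 = -38.51920

-38.519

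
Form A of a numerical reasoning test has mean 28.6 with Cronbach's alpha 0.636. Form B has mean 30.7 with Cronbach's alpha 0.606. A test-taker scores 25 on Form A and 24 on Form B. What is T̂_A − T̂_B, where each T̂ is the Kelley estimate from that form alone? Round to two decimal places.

-0.33

T̂_A = 0.636(25) + 0.364(28.6) = 26.3104
T̂_B = 0.606(24) + 0.394(30.7) = 26.6398
T̂_A − T̂_B = -0.3294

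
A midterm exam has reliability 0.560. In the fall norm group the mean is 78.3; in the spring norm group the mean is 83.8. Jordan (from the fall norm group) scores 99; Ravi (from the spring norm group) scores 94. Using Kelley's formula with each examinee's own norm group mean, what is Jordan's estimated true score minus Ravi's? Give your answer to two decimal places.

T̂_Jordan = 0.560(99) + 0.440(78.3) = 89.8920
T̂_Ravi = 0.560(94) + 0.440(83.8) = 89.5120
Difference = 89.8920 − 89.5120 = 0.3800

0.38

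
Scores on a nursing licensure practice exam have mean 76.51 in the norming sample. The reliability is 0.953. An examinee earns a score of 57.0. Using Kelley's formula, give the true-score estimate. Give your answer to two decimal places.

T̂ = ρX + (1 − ρ)μ
  = 0.953 × 57.0 + 0.047 × 76.51
  = 54.3210 + 3.59597
  = 57.917
  ≈ 57.92

57.92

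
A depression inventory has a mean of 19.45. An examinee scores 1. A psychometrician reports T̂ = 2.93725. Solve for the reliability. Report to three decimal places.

0.895

T̂ = ρX + (1 − ρ)μ  ⇒  T̂ − μ = ρ(X − μ)
ρ = (T̂ − μ)/(X − μ) = (2.93725 − 19.45) / (1 − 19.45) = -16.51275 / -18.45 = 0.89500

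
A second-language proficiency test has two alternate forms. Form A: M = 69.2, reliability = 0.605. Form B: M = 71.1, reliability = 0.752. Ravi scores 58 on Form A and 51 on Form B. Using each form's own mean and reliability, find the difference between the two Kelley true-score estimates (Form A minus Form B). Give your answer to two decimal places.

T̂_A = 0.605(58) + 0.395(69.2) = 62.4240
T̂_B = 0.752(51) + 0.248(71.1) = 55.9848
T̂_A − T̂_B = 6.4392

6.44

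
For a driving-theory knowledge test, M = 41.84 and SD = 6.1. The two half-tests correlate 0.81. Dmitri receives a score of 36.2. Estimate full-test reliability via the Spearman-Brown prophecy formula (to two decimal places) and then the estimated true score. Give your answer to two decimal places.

36.76

Spearman-Brown: ρ = 2r/(1 + r) = 2(0.81)/(1 + 0.81) = 1.620/1.81 = 0.8950 → 0.90
T̂ = ρX + (1 − ρ)μ
  = 0.90 × 36.2 + 0.10 × 41.84
  = 32.580 + 4.1840
  = 36.764
  ≈ 36.76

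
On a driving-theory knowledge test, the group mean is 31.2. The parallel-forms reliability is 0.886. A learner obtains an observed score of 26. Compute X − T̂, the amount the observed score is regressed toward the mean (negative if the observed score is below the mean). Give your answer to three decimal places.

Regress the observed score toward the mean by the unreliability: T̂ = 0.886·26 + 0.114·31.2 = 23.036 + 3.5568 = 26.59280.
X − T̂ = 26 − 26.5928 = -0.5928 → -0.593

-0.593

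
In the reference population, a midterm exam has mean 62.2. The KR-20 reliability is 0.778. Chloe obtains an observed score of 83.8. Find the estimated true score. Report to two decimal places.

79.00

Regress the observed score toward the mean by the unreliability: T̂ = 0.778·83.8 + 0.222·62.2 = 65.1964 + 13.8084 = 79.005.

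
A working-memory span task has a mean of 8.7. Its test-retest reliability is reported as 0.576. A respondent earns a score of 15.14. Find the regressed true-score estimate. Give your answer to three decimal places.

T̂ = ρX + (1 − ρ)μ
  = 0.576 × 15.14 + 0.424 × 8.7
  = 8.72064 + 3.6888
  = 12.4094
  ≈ 12.409

12.409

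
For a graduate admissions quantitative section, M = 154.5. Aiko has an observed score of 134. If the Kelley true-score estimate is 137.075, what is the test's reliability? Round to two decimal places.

0.85

T̂ = ρX + (1 − ρ)μ  ⇒  T̂ − μ = ρ(X − μ)
ρ = (T̂ − μ)/(X − μ) = (137.075 − 154.5) / (134 − 154.5) = -17.425 / -20.5 = 0.8500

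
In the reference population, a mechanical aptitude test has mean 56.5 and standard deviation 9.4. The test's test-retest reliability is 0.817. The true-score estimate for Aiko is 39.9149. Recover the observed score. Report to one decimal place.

T̂ = ρX + (1 − ρ)μ  ⇒  X = (T̂ − (1 − ρ)μ) / ρ
X = (39.9149 − 0.183 × 56.5) / 0.817 = (39.9149 − 10.3395) / 0.817 = 29.5754 / 0.817 = 36.200

36.2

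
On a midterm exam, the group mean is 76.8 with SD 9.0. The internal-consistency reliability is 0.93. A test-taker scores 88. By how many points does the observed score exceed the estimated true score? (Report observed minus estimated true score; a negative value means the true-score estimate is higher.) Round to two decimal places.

T̂ = 0.93(88) + 0.07(76.8) = 81.84 + 5.376 = 87.2160 → 87.216
X − T̂ = 88 − 87.216 = 0.784 → 0.78

0.78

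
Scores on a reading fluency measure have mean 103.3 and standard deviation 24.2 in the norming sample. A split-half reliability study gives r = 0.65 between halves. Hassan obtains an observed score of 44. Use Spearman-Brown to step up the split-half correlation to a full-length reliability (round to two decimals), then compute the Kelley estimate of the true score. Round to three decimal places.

Spearman-Brown: ρ = 2r/(1 + r) = 2(0.65)/(1 + 0.65) = 1.300/1.65 = 0.7879 → 0.79
Regress the observed score toward the mean by the unreliability: T̂ = 0.79·44 + 0.21·103.3 = 34.76 + 21.693 = 56.4530.

56.453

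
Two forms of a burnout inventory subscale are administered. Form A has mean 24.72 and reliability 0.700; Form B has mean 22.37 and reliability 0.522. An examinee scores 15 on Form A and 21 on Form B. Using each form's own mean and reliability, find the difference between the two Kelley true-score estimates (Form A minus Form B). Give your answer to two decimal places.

T̂_A = 0.700(15) + 0.300(24.72) = 17.9160
T̂_B = 0.522(21) + 0.478(22.37) = 21.6549
T̂_A − T̂_B = -3.7389

-3.74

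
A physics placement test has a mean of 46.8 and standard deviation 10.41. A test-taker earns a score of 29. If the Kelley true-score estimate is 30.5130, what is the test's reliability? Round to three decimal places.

0.915

T̂ = ρX + (1 − ρ)μ  ⇒  T̂ − μ = ρ(X − μ)
ρ = (T̂ − μ)/(X − μ) = (30.5130 − 46.8) / (29 − 46.8) = -16.2870 / -17.8 = 0.91500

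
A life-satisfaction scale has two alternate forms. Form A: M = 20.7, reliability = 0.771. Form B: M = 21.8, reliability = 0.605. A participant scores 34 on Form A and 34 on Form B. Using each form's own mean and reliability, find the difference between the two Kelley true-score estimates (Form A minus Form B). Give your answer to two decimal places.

T̂_A = 0.771(34) + 0.229(20.7) = 30.9543
T̂_B = 0.605(34) + 0.395(21.8) = 29.1810
T̂_A − T̂_B = 1.7733

1.77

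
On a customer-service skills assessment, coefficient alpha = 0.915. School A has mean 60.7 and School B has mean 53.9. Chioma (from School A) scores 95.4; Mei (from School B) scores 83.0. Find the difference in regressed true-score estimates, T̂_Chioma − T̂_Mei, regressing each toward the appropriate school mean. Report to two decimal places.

11.92

T̂_Chioma = 0.915(95.4) + 0.085(60.7) = 92.4505
T̂_Mei = 0.915(83.0) + 0.085(53.9) = 80.5265
Difference = 92.4505 − 80.5265 = 11.9240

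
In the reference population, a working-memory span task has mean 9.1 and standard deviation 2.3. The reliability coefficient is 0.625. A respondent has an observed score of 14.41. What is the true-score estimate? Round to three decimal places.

Regress the observed score toward the mean by the unreliability: T̂ = 0.625·14.41 + 0.375·9.1 = 9.00625 + 3.4125 = 12.4187.

12.419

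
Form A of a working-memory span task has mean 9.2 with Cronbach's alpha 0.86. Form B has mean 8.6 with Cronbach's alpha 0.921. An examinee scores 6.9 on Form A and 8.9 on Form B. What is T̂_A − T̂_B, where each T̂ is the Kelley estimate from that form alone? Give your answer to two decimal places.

T̂_A = 0.86(6.9) + 0.14(9.2) = 7.2220
T̂_B = 0.921(8.9) + 0.079(8.6) = 8.8763
T̂_A − T̂_B = -1.6543

-1.65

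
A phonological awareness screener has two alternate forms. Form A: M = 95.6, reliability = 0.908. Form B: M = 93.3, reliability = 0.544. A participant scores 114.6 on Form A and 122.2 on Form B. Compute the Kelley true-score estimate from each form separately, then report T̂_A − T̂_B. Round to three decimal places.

3.830

T̂_A = 0.908(114.6) + 0.092(95.6) = 112.85200
T̂_B = 0.544(122.2) + 0.456(93.3) = 109.02160
T̂_A − T̂_B = 3.83040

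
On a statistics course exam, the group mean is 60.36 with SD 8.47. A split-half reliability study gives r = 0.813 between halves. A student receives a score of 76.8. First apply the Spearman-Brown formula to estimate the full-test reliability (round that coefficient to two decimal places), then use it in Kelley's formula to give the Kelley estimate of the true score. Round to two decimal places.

75.16

Spearman-Brown: ρ = 2r/(1 + r) = 2(0.813)/(1 + 0.813) = 1.6260/1.813 = 0.8969 → 0.90
T̂ = 0.90(76.8) + 0.10(60.36) = 69.120 + 6.0360 = 75.156 → 75.16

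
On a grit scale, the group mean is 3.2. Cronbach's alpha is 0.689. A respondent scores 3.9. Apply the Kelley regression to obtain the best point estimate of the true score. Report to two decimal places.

3.68

Weight the observed score by reliability and the mean by (1 − reliability): T̂ = 0.689·3.9 + 0.311·3.2 = 2.6871 + 0.9952 = 3.682.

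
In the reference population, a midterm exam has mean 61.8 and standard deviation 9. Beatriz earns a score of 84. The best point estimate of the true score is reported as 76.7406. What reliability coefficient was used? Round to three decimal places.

0.673

T̂ = ρX + (1 − ρ)μ  ⇒  T̂ − μ = ρ(X − μ)
ρ = (T̂ − μ)/(X − μ) = (76.7406 − 61.8) / (84 − 61.8) = 14.9406 / 22.2 = 0.67300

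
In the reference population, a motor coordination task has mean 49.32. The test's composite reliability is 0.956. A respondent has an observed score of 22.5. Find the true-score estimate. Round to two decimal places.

23.68

Weight the observed score by reliability and the mean by (1 − reliability): T̂ = 0.956·22.5 + 0.044·49.32 = 21.5100 + 2.17008 = 23.680.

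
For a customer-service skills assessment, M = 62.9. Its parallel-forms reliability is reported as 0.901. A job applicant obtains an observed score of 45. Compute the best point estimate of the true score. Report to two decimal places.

46.77

Kelley's formula gives T̂ = 0.901·45 + 0.099·62.9 = 40.545 + 6.2271 = 46.772.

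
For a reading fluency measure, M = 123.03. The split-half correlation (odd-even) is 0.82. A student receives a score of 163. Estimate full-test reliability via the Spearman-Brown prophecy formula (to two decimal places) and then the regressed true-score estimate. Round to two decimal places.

Spearman-Brown: ρ = 2r/(1 + r) = 2(0.82)/(1 + 0.82) = 1.640/1.82 = 0.9011 → 0.90
Weight the observed score by reliability and the mean by (1 − reliability): T̂ = 0.90·163 + 0.10·123.03 = 146.70 + 12.3030 = 159.003.

159.00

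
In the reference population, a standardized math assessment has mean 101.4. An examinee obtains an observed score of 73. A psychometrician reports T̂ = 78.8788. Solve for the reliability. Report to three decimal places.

T̂ = ρX + (1 − ρ)μ  ⇒  T̂ − μ = ρ(X − μ)
ρ = (T̂ − μ)/(X − μ) = (78.8788 − 101.4) / (73 − 101.4) = -22.5212 / -28.4 = 0.79300

0.793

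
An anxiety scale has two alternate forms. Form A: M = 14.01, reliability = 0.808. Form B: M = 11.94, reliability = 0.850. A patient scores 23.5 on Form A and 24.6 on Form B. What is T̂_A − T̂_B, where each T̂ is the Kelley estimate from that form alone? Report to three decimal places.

-1.023

T̂_A = 0.808(23.5) + 0.192(14.01) = 21.67792
T̂_B = 0.850(24.6) + 0.150(11.94) = 22.70100
T̂_A − T̂_B = -1.02308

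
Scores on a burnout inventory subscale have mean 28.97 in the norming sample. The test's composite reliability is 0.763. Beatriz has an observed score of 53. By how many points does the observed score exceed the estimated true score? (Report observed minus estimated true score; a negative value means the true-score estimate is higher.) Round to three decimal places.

5.695

T̂ = ρX + (1 − ρ)μ
  = 0.763 × 53 + 0.237 × 28.97
  = 40.439 + 6.86589
  = 47.30489
  ≈ 47.3049
X − T̂ = 53 − 47.3049 = 5.6951 → 5.695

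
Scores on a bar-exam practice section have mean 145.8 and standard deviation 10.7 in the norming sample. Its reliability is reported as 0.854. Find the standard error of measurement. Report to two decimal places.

SEM = SD · √(1 − ρ) = 10.7 × √0.146 = 10.7 × 0.3821 = 4.088

4.09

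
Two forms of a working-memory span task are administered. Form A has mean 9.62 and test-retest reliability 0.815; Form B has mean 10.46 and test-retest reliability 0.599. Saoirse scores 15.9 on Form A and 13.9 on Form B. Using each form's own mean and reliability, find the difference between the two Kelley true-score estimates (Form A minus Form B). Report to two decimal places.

2.22

T̂_A = 0.815(15.9) + 0.185(9.62) = 14.7382
T̂_B = 0.599(13.9) + 0.401(10.46) = 12.5206
T̂_A − T̂_B = 2.2176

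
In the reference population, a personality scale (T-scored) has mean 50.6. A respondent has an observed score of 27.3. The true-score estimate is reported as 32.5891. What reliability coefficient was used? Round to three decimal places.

T̂ = ρX + (1 − ρ)μ  ⇒  T̂ − μ = ρ(X − μ)
ρ = (T̂ − μ)/(X − μ) = (32.5891 − 50.6) / (27.3 − 50.6) = -18.0109 / -23.3 = 0.77300

0.773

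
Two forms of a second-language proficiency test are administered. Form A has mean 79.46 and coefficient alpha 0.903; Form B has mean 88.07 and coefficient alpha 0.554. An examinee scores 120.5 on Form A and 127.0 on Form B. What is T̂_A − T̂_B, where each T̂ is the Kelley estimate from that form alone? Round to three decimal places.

T̂_A = 0.903(120.5) + 0.097(79.46) = 116.51912
T̂_B = 0.554(127.0) + 0.446(88.07) = 109.63722
T̂_A − T̂_B = 6.88190

6.882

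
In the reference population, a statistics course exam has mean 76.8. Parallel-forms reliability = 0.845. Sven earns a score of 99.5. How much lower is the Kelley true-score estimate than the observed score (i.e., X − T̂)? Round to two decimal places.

3.52

Kelley's formula gives T̂ = 0.845·99.5 + 0.155·76.8 = 84.0775 + 11.9040 = 95.9815.
X − T̂ = 99.5 − 95.981 = 3.519 → 3.52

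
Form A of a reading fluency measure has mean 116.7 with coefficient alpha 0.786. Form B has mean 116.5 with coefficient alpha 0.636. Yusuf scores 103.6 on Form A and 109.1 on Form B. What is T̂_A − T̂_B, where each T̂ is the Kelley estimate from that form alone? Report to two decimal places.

T̂_A = 0.786(103.6) + 0.214(116.7) = 106.4034
T̂_B = 0.636(109.1) + 0.364(116.5) = 111.7936
T̂_A − T̂_B = -5.3902

-5.39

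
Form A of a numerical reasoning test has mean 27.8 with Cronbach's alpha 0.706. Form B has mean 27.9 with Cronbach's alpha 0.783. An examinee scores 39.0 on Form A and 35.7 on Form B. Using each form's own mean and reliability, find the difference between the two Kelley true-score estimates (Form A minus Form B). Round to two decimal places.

T̂_A = 0.706(39.0) + 0.294(27.8) = 35.7072
T̂_B = 0.783(35.7) + 0.217(27.9) = 34.0074
T̂_A − T̂_B = 1.6998

1.70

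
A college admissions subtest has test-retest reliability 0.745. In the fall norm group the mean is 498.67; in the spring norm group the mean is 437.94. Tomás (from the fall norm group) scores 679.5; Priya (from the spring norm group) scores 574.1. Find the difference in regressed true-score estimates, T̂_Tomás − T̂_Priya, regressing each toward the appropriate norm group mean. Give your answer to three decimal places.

94.009

T̂_Tomás = 0.745(679.5) + 0.255(498.67) = 633.38835
T̂_Priya = 0.745(574.1) + 0.255(437.94) = 539.37920
Difference = 633.38835 − 539.37920 = 94.00915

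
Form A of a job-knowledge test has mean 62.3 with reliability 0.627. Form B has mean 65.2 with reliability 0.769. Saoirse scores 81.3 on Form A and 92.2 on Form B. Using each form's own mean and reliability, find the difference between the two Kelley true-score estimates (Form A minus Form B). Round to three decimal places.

T̂_A = 0.627(81.3) + 0.373(62.3) = 74.21300
T̂_B = 0.769(92.2) + 0.231(65.2) = 85.96300
T̂_A − T̂_B = -11.75000

-11.750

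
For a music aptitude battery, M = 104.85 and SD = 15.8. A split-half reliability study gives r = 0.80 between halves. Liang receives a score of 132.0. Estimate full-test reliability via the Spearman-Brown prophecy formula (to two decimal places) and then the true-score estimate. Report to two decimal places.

129.01

Spearman-Brown: ρ = 2r/(1 + r) = 2(0.80)/(1 + 0.80) = 1.600/1.80 = 0.8889 → 0.89
T̂ = ρX + (1 − ρ)μ
  = 0.89 × 132.0 + 0.11 × 104.85
  = 117.480 + 11.5335
  = 129.013
  ≈ 129.01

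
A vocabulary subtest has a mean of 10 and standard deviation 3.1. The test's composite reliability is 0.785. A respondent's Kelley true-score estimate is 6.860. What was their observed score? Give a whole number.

6

T̂ = ρX + (1 − ρ)μ  ⇒  X = (T̂ − (1 − ρ)μ) / ρ
X = (6.860 − 0.215 × 10) / 0.785 = (6.860 − 2.150) / 0.785 = 4.710 / 0.785 = 6.00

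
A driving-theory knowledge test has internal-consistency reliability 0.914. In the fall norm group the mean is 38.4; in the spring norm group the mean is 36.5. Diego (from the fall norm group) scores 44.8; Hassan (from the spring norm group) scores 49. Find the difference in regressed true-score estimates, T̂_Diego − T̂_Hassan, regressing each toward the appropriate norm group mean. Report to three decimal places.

T̂_Diego = 0.914(44.8) + 0.086(38.4) = 44.24960
T̂_Hassan = 0.914(49) + 0.086(36.5) = 47.92500
Difference = 44.24960 − 47.92500 = -3.67540

-3.675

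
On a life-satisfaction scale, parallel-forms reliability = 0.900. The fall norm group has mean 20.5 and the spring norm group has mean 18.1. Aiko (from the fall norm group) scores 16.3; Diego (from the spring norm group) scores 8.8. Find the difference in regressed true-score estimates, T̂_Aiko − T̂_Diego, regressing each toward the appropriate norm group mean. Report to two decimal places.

T̂_Aiko = 0.900(16.3) + 0.100(20.5) = 16.7200
T̂_Diego = 0.900(8.8) + 0.100(18.1) = 9.7300
Difference = 16.7200 − 9.7300 = 6.9900

6.99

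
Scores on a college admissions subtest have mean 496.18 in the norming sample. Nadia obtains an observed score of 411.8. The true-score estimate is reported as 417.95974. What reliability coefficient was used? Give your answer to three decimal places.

0.927

T̂ = ρX + (1 − ρ)μ  ⇒  T̂ − μ = ρ(X − μ)
ρ = (T̂ − μ)/(X − μ) = (417.95974 − 496.18) / (411.8 − 496.18) = -78.22026 / -84.38 = 0.92700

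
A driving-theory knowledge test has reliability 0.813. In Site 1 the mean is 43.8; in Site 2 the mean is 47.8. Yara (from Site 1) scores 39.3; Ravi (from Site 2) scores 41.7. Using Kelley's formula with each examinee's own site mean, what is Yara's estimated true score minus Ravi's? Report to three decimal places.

-2.699

T̂_Yara = 0.813(39.3) + 0.187(43.8) = 40.14150
T̂_Ravi = 0.813(41.7) + 0.187(47.8) = 42.84070
Difference = 40.14150 − 42.84070 = -2.69920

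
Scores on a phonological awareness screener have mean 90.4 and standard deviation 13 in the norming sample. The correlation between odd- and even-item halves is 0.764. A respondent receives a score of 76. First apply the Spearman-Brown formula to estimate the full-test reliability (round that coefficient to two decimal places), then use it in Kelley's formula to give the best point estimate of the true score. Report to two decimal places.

77.87

Spearman-Brown: ρ = 2r/(1 + r) = 2(0.764)/(1 + 0.764) = 1.5280/1.764 = 0.8662 → 0.87
T̂ = ρX + (1 − ρ)μ
  = 0.87 × 76 + 0.13 × 90.4
  = 66.12 + 11.752
  = 77.872
  ≈ 77.87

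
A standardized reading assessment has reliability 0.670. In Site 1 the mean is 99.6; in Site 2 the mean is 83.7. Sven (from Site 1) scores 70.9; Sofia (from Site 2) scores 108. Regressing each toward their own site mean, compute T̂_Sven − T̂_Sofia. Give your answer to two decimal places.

-19.61

T̂_Sven = 0.670(70.9) + 0.330(99.6) = 80.3710
T̂_Sofia = 0.670(108) + 0.330(83.7) = 99.9810
Difference = 80.3710 − 99.9810 = -19.6100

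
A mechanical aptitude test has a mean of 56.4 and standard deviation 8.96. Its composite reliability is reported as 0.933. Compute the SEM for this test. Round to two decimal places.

SEM = SD · √(1 − ρ) = 8.96 × √0.067 = 8.96 × 0.2588 = 2.319

2.32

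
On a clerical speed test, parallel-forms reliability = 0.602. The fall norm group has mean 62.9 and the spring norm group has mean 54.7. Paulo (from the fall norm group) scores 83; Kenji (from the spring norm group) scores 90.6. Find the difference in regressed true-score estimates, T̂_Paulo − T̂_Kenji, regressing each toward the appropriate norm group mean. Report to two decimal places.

-1.31

T̂_Paulo = 0.602(83) + 0.398(62.9) = 75.0002
T̂_Kenji = 0.602(90.6) + 0.398(54.7) = 76.3118
Difference = 75.0002 − 76.3118 = -1.3116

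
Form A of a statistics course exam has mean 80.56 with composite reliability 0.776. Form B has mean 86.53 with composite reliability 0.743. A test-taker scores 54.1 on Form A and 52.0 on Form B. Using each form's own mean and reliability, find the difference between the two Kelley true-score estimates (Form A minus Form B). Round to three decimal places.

T̂_A = 0.776(54.1) + 0.224(80.56) = 60.02704
T̂_B = 0.743(52.0) + 0.257(86.53) = 60.87421
T̂_A − T̂_B = -0.84717

-0.847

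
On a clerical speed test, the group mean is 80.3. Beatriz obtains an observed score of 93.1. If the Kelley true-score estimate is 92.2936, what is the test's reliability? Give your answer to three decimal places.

T̂ = ρX + (1 − ρ)μ  ⇒  T̂ − μ = ρ(X − μ)
ρ = (T̂ − μ)/(X − μ) = (92.2936 − 80.3) / (93.1 − 80.3) = 11.9936 / 12.8 = 0.93700

0.937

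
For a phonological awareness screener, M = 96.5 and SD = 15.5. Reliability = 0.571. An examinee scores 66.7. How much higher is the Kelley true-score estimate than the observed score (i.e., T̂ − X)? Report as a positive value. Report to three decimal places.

T̂ = ρX + (1 − ρ)μ
  = 0.571 × 66.7 + 0.429 × 96.5
  = 38.0857 + 41.3985
  = 79.48420
  ≈ 79.4842
T̂ − X = 79.4842 − 66.7 = 12.7842 → 12.784

12.784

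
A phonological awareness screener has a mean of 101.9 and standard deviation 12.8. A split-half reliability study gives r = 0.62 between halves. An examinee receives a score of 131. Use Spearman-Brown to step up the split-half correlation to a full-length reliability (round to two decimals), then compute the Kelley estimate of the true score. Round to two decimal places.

124.31

Spearman-Brown: ρ = 2r/(1 + r) = 2(0.62)/(1 + 0.62) = 1.240/1.62 = 0.7654 → 0.77
Weight the observed score by reliability and the mean by (1 − reliability): T̂ = 0.77·131 + 0.23·101.9 = 100.87 + 23.437 = 124.307.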